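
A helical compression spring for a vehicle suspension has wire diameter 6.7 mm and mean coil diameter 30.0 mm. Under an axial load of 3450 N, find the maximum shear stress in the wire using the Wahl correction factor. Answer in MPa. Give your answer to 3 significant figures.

1190 MPa

Spring index C = D/d = 30.0/6.7 = 4.4776
K_W = (4C−1)/(4C−4) + 0.615/C = 16.910/13.910 + 0.1373 = 1.3530
τ₀ = 8FD/(πd³) = 8·3450·30.0/(π·6.7³) = 828000/944.87 = 876.31 MPa
τ_max = K·τ₀ = 1.3530 × 876.31 = 1185.7 MPa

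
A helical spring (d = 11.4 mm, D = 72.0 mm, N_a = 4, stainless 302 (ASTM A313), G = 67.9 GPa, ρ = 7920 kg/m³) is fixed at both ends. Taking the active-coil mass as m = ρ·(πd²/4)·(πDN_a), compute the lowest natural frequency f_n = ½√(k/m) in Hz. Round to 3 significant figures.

181 Hz

k = Gd⁴/(8D³N_a) = (67.9×10³)(11.4⁴)/(8·72.0³·4) = 96.016 N/mm = 96016 N/m
Wire length L = πDN_a = π·72.0·4 = 904.78 mm
m = ρ·(πd²/4)·L = 7920 × 102.07×10⁻⁶ m² × 0.90478 m = 0.73142 kg
f_n = ½√(k/m) = 0.5·√(96016/0.73142) = 0.5·√(1.3127e+05) = 181.16 Hz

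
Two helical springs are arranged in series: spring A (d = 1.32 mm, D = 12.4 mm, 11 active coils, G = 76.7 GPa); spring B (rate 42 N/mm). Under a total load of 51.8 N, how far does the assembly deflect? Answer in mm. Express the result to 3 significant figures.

38.6 mm

k_A = Gd⁴/(8D³N_a) = (76.7×10³)(1.32⁴)/(8·12.4³·11) = 1.3879 N/mm
Series: 1/k_eq = 1/1.3879 + 1/42 = 0.74435; k_eq = 1.3435 N/mm
δ = F/k_eq = 51.8/1.3435 = 38.557 mm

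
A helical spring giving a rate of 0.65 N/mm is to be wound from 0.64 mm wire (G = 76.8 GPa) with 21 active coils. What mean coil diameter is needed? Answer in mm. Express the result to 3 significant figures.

D = (Gd⁴/(8N_a·k))^(1/3) = (76.8×10³·0.64⁴/(8·21·0.65))^(1/3)
  = (117.994)^(1/3) = 4.9048 mm

4.90 mm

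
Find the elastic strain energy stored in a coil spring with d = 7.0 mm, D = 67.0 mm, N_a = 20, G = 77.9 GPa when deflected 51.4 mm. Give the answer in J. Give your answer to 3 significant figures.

5.13 J

k = Gd⁴/(8D³N_a) = (77.9×10³)(7.0⁴)/(8·67.0³·20) = 3.8867 N/mm
U = ½kδ² = 0.5 × 3.8867 × 51.4² = 5134.3 N·mm = 5.1343 J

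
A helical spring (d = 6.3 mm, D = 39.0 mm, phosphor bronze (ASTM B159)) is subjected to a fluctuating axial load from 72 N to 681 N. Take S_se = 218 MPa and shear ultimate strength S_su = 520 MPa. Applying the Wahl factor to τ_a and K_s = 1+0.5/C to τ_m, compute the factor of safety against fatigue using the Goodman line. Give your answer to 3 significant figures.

C = D/d = 39.0/6.3 = 6.1905; K_W = (4C−1)/(4C−4)+0.615/C = 1.2438; K_s = 1+0.5/C = 1.0808
F_a = (F_max−F_min)/2 = 304.5 N; F_m = (F_max+F_min)/2 = 376.5 N
τ_a = K_W·8F_aD/(πd³) = 1.2438 × 120.94 = 150.43 MPa
τ_m = K_s·8F_mD/(πd³) = 1.0808 × 149.54 = 161.61 MPa
Goodman: 1/n_f = τ_a/S_se + τ_m/S_su = 150.43/218 + 161.61/520 = 0.69005 + 0.31080 = 1.0008
n_f = 1/1.0008 = 0.9992

0.999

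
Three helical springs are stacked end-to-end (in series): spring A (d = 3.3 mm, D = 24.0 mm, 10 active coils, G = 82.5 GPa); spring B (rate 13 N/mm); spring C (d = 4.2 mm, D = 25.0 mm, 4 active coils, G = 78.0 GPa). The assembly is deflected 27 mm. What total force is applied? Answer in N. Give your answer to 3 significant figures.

128 N

k_A = Gd⁴/(8D³N_a) = (82.5×10³)(3.3⁴)/(8·24.0³·10) = 8.8468 N/mm
k_C = Gd⁴/(8D³N_a) = (78.0×10³)(4.2⁴)/(8·25.0³·4) = 48.542 N/mm
Series: 1/k_eq = 1/8.8468 + 1/13 + 1/48.542 = 0.21056; k_eq = 4.7493 N/mm
F = k_eq·δ = 4.7493·27 = 128.23 N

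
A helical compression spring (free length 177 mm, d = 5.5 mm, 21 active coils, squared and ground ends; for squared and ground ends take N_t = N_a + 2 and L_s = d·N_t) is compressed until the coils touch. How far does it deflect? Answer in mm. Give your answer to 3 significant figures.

N_t = 23; L_s = 5.5·23 = 126.5 mm
δ_solid = L₀ − L_s = 177 − 126.5 = 50.5 mm

50.5 mm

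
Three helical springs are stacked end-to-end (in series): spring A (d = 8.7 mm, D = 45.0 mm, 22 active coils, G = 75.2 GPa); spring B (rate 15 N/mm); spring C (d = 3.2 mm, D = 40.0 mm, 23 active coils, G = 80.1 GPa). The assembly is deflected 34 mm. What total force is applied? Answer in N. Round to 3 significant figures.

22.6 N

k_A = Gd⁴/(8D³N_a) = (75.2×10³)(8.7⁴)/(8·45.0³·22) = 26.862 N/mm
k_C = Gd⁴/(8D³N_a) = (80.1×10³)(3.2⁴)/(8·40.0³·23) = 0.71324 N/mm
Series: 1/k_eq = 1/26.862 + 1/15 + 1/0.71324 = 1.5059; k_eq = 0.66403 N/mm
F = k_eq·δ = 0.66403·34 = 22.577 N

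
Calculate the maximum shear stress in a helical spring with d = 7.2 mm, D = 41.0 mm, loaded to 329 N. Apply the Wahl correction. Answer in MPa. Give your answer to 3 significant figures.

117 MPa

Spring index C = D/d = 41.0/7.2 = 5.6944
K_W = (4C−1)/(4C−4) + 0.615/C = 21.778/18.778 + 0.1080 = 1.2678
τ₀ = 8FD/(πd³) = 8·329·41.0/(π·7.2³) = 107912/1172.6 = 92.029 MPa
τ_max = K·τ₀ = 1.2678 × 92.029 = 116.67 MPa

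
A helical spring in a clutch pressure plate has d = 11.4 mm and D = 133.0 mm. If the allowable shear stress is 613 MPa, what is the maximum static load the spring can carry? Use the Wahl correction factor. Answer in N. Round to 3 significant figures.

2390 N

C = D/d = 133.0/11.4 = 11.6667
K_W = (4C−1)/(4C−4) + 0.615/C = 45.667/42.667 + 0.0527 = 1.1230
τ_max = K·8FD/(πd³) → F_max = τ_allow·πd³/(8DK)
F_max = 613·π·11.4³/(8·133.0·1.1230) = 2.8532e+06/1194.9 = 2387.8 N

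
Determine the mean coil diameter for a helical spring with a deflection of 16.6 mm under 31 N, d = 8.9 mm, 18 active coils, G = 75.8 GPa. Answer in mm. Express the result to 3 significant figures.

121 mm

Required rate k = F/δ = 31/16.6 = 1.8675 N/mm
D = (Gd⁴/(8N_a·k))^(1/3) = (75.8×10³·8.9⁴/(8·18·1.8675))^(1/3)
  = (1.76853e+06)^(1/3) = 120.9310 mm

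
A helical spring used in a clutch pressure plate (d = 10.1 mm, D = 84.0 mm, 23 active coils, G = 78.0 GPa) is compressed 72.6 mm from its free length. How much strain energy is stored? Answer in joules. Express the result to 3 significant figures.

k = Gd⁴/(8D³N_a) = (78.0×10³)(10.1⁴)/(8·84.0³·23) = 7.4426 N/mm
U = ½kδ² = 0.5 × 7.4426 × 72.6² = 19614 N·mm = 19.614 J

19.6 J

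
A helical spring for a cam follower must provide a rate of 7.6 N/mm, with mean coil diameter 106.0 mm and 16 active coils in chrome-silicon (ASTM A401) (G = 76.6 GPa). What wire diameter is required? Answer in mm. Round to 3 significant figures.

11.1 mm

d = (8D³N_a·k / G)^(1/4) = (8·106.0³·16·7.6 / (76.6×10³))^0.25
  = (15126)^0.25 = 11.0899 mm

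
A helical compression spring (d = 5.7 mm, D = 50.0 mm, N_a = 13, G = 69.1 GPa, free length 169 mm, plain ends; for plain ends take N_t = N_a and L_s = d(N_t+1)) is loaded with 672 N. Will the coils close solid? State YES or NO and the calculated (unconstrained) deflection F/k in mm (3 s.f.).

YES, δ = 120 mm

k = Gd⁴/(8D³N_a) = (69.1×10³)(5.7⁴)/(8·50.0³·13) = 5.6109 N/mm
N_t = 13; L_s = 5.7·14 = 79.8 mm; δ_solid = L₀ − L_s = 169 − 79.8 = 89.2 mm
δ = F/k = 672/5.6109 = 119.77 mm
δ ≥ δ_solid → spring goes solid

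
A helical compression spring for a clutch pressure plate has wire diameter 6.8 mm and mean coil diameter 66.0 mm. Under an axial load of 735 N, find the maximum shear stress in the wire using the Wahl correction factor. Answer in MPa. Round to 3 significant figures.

452 MPa

Spring index C = D/d = 66.0/6.8 = 9.7059
K_W = (4C−1)/(4C−4) + 0.615/C = 37.824/34.824 + 0.0634 = 1.1495
τ₀ = 8FD/(πd³) = 8·735·66.0/(π·6.8³) = 388080/987.82 = 392.87 MPa
τ_max = K·τ₀ = 1.1495 × 392.87 = 451.6 MPa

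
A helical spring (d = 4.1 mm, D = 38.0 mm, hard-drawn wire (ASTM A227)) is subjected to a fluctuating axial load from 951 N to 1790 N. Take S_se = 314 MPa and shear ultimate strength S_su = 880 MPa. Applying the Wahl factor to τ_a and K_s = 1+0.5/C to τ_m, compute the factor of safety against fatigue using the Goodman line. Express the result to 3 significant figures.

0.223

C = D/d = 38.0/4.1 = 9.2683; K_W = (4C−1)/(4C−4)+0.615/C = 1.1571; K_s = 1+0.5/C = 1.0539
F_a = (F_max−F_min)/2 = 419.5 N; F_m = (F_max+F_min)/2 = 1370.5 N
τ_a = K_W·8F_aD/(πd³) = 1.1571 × 588.98 = 681.49 MPa
τ_m = K_s·8F_mD/(πd³) = 1.0539 × 1924.2 = 2028 MPa
Goodman: 1/n_f = τ_a/S_se + τ_m/S_su = 681.49/314 + 2028/880 = 2.17036 + 2.30456 = 4.4749
n_f = 1/4.4749 = 0.2235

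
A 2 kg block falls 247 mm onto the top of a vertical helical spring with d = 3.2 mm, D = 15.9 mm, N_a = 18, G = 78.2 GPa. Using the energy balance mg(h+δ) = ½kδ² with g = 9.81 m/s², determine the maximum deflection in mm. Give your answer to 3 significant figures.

27.6 mm

k = Gd⁴/(8D³N_a) = (78.2×10³)(3.2⁴)/(8·15.9³·18) = 14.166 N/mm
W = mg = 2 × 9.81 = 19.62 N
½kδ² − Wδ − Wh = 0 → δ = (W + √(W² + 2kWh))/k
δ = (19.62 + √(384.94 + 137303))/14.166 = (19.62 + 371.06)/14.166 = 27.579 mm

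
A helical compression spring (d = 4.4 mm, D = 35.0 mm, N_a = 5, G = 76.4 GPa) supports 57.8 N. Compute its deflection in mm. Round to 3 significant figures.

3.46 mm

k = Gd⁴/(8D³N_a) = (76.4×10³)(4.4⁴)/(8·35.0³·5) = 16.697 N/mm
δ = F/k = 57.8 / 16.697 = 3.4617 mm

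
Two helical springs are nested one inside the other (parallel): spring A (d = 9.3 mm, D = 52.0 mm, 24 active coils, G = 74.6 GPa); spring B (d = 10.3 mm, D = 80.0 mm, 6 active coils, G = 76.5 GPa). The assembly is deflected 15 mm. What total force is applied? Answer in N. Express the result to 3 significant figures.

k_A = Gd⁴/(8D³N_a) = (74.6×10³)(9.3⁴)/(8·52.0³·24) = 20.671 N/mm
k_B = Gd⁴/(8D³N_a) = (76.5×10³)(10.3⁴)/(8·80.0³·6) = 35.035 N/mm
Parallel: k_eq = 20.671 + 35.035 = 55.706 N/mm
F = k_eq·δ = 55.706·15 = 835.58 N

836 N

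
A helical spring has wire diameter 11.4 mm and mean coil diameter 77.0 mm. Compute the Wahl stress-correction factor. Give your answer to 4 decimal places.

C = D/d = 77.0/11.4 = 6.7544
K_W = (4C−1)/(4C−4) + 0.615/C = 26.018/23.018 + 0.0911 = 1.2214

1.2214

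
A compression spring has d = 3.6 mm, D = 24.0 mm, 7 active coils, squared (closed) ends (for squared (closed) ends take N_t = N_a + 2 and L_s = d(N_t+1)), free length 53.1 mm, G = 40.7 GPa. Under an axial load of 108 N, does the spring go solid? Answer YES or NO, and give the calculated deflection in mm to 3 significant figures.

NO, δ = 12.2 mm

k = Gd⁴/(8D³N_a) = (40.7×10³)(3.6⁴)/(8·24.0³·7) = 8.8304 N/mm
N_t = 9; L_s = 3.6·10 = 36 mm; δ_solid = L₀ − L_s = 53.1 − 36 = 17.1 mm
δ = F/k = 108/8.8304 = 12.23 mm
δ < δ_solid → spring does not go solid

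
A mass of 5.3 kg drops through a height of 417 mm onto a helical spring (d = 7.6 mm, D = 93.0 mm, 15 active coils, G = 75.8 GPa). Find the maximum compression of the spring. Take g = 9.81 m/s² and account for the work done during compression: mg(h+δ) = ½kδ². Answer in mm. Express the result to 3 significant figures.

150 mm

k = Gd⁴/(8D³N_a) = (75.8×10³)(7.6⁴)/(8·93.0³·15) = 2.62 N/mm
W = mg = 5.3 × 9.81 = 51.993 N
½kδ² − Wδ − Wh = 0 → δ = (W + √(W² + 2kWh))/k
δ = (51.993 + √(2703.3 + 113607))/2.62 = (51.993 + 341.04)/2.62 = 150.02 mm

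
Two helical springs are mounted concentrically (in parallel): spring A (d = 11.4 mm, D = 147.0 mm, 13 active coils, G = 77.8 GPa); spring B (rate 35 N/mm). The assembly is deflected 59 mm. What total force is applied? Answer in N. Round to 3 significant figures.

k_A = Gd⁴/(8D³N_a) = (77.8×10³)(11.4⁴)/(8·147.0³·13) = 3.9775 N/mm
Parallel: k_eq = 3.9775 + 35 = 38.978 N/mm
F = k_eq·δ = 38.978·59 = 2299.7 N

2300 N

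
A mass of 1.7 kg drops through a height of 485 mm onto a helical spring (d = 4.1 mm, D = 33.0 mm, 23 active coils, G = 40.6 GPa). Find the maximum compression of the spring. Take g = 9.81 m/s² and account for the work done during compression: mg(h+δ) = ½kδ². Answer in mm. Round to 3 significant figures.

107 mm

k = Gd⁴/(8D³N_a) = (40.6×10³)(4.1⁴)/(8·33.0³·23) = 1.735 N/mm
W = mg = 1.7 × 9.81 = 16.677 N
½kδ² − Wδ − Wh = 0 → δ = (W + √(W² + 2kWh))/k
δ = (16.677 + √(278.12 + 28066.7))/1.735 = (16.677 + 168.36)/1.735 = 106.65 mm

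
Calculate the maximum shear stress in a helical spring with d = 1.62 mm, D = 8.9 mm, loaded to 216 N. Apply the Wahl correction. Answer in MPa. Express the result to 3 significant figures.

Spring index C = D/d = 8.9/1.62 = 5.4938
K_W = (4C−1)/(4C−4) + 0.615/C = 20.975/17.975 + 0.1119 = 1.2788
τ₀ = 8FD/(πd³) = 8·216·8.9/(π·1.62³) = 15379.2/13.357 = 1151.4 MPa
τ_max = K·τ₀ = 1.2788 × 1151.4 = 1472.5 MPa

1470 MPa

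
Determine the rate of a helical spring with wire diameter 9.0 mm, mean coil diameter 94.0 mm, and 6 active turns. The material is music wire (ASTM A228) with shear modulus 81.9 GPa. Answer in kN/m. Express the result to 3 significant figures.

13.5 kN/m

k = Gd⁴/(8D³N_a) = (81.9×10³ × 9.0⁴) / (8 × 94.0³ × 6)
  = 5.37346e+08 / 3.9868e+07 = 13.478 N/mm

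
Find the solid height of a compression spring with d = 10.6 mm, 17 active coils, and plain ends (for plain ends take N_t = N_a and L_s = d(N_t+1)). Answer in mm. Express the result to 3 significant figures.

191 mm

plain ends: N_t = N_a = 17
L_s = d·(N_t+1) = 10.6 × 18 = 190.8 mm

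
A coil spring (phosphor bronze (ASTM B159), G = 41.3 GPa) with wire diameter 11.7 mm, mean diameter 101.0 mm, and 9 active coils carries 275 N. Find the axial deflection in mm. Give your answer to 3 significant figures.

k = Gd⁴/(8D³N_a) = (41.3×10³)(11.7⁴)/(8·101.0³·9) = 10.433 N/mm
δ = F/k = 275 / 10.433 = 26.359 mm

26.4 mm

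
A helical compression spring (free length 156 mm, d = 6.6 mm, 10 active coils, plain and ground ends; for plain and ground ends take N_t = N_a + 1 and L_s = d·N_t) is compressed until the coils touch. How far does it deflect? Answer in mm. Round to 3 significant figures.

83.4 mm

N_t = 11; L_s = 6.6·11 = 72.6 mm
δ_solid = L₀ − L_s = 156 − 72.6 = 83.4 mm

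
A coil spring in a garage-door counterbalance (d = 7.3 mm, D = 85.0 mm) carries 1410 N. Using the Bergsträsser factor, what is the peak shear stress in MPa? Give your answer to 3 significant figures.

875 MPa

Spring index C = D/d = 85.0/7.3 = 11.6438
K_B = (4C+2)/(4C−3) = 48.575/43.575 = 1.1147
τ₀ = 8FD/(πd³) = 8·1410·85.0/(π·7.3³) = 958800/1222.1 = 784.53 MPa
τ_max = K·τ₀ = 1.1147 × 784.53 = 874.55 MPa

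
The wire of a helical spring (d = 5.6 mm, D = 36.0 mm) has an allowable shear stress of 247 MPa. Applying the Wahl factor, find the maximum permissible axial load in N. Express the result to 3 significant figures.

383 N

C = D/d = 36.0/5.6 = 6.4286
K_W = (4C−1)/(4C−4) + 0.615/C = 24.714/21.714 + 0.0957 = 1.2338
τ_max = K·8FD/(πd³) → F_max = τ_allow·πd³/(8DK)
F_max = 247·π·5.6³/(8·36.0·1.2338) = 1.3627e+05/355.34 = 383.5 N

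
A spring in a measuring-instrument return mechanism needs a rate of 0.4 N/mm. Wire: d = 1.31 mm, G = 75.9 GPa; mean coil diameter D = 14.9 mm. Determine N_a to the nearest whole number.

21

N_a = Gd⁴/(8D³k) = (75.9×10³ × 1.31⁴)/(8 × 14.9³ × 0.4)
    = 223525 / 10585.4 = 21.12 → 21 coils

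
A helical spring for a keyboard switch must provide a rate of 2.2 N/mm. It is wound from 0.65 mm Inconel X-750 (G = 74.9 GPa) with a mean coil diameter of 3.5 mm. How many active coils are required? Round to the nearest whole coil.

N_a = Gd⁴/(8D³k) = (74.9×10³ × 0.65⁴)/(8 × 3.5³ × 2.2)
    = 13370.1 / 754.6 = 17.72 → 18 coils

18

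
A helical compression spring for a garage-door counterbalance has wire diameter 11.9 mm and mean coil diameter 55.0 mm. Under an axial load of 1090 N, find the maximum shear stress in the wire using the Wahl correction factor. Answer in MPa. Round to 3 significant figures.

121 MPa

Spring index C = D/d = 55.0/11.9 = 4.6218
K_W = (4C−1)/(4C−4) + 0.615/C = 17.487/14.487 + 0.1331 = 1.3401
τ₀ = 8FD/(πd³) = 8·1090·55.0/(π·11.9³) = 479600/5294.1 = 90.592 MPa
τ_max = K·τ₀ = 1.3401 × 90.592 = 121.41 MPa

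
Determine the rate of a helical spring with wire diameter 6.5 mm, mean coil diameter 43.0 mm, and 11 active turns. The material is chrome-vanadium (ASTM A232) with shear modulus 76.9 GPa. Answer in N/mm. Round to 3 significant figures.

19.6 N/mm

k = Gd⁴/(8D³N_a) = (76.9×10³ × 6.5⁴) / (8 × 43.0³ × 11)
  = 1.37271e+08 / 6.99662e+06 = 19.62 N/mm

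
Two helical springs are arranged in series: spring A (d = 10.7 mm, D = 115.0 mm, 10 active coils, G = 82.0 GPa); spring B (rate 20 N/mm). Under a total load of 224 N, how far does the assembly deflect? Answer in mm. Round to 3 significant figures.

k_A = Gd⁴/(8D³N_a) = (82.0×10³)(10.7⁴)/(8·115.0³·10) = 8.8342 N/mm
Series: 1/k_eq = 1/8.8342 + 1/20 = 0.1632; k_eq = 6.1276 N/mm
δ = F/k_eq = 224/6.1276 = 36.556 mm

36.6 mm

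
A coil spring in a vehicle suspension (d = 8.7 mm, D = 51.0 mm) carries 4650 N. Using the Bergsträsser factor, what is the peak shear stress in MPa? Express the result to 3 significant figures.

Spring index C = D/d = 51.0/8.7 = 5.8621
K_B = (4C+2)/(4C−3) = 25.448/20.448 = 1.2445
τ₀ = 8FD/(πd³) = 8·4650·51.0/(π·8.7³) = 1.8972e+06/2068.7 = 917.08 MPa
τ_max = K·τ₀ = 1.2445 × 917.08 = 1141.3 MPa

1140 MPa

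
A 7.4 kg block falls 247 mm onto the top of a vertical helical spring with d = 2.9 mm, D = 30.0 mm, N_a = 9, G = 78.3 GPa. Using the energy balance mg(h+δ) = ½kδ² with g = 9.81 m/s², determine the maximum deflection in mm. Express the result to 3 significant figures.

141 mm

k = Gd⁴/(8D³N_a) = (78.3×10³)(2.9⁴)/(8·30.0³·9) = 2.8488 N/mm
W = mg = 7.4 × 9.81 = 72.594 N
½kδ² − Wδ − Wh = 0 → δ = (W + √(W² + 2kWh))/k
δ = (72.594 + √(5269.9 + 102161))/2.8488 = (72.594 + 327.77)/2.8488 = 140.54 mm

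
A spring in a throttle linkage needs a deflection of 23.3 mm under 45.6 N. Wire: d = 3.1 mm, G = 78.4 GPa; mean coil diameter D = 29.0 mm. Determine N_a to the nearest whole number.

19

Required rate k = F/δ = 45.6/23.3 = 1.9571 N/mm
N_a = Gd⁴/(8D³k) = (78.4×10³ × 3.1⁴)/(8 × 29.0³ × 1.9571)
    = 7.2404e+06 / 381850 = 18.96 → 19 coils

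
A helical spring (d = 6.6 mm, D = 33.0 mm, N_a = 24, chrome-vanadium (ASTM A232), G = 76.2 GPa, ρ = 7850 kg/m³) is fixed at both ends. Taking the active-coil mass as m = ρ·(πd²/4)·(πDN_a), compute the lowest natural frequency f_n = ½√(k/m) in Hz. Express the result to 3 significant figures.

88.5 Hz

k = Gd⁴/(8D³N_a) = (76.2×10³)(6.6⁴)/(8·33.0³·24) = 20.955 N/mm = 20955 N/m
Wire length L = πDN_a = π·33.0·24 = 2488.1 mm
m = ρ·(πd²/4)·L = 7850 × 34.212×10⁻⁶ m² × 2.4881 m = 0.66822 kg
f_n = ½√(k/m) = 0.5·√(20955/0.66822) = 0.5·√(31359) = 88.543 Hz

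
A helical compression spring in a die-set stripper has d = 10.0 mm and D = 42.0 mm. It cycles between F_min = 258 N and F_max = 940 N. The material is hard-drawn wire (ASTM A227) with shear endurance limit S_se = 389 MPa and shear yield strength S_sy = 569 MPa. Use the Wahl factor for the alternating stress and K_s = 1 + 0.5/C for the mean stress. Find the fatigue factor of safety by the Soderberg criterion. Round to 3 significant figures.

3.91

C = D/d = 42.0/10.0 = 4.2000; K_W = (4C−1)/(4C−4)+0.615/C = 1.3808; K_s = 1+0.5/C = 1.1190
F_a = (F_max−F_min)/2 = 341 N; F_m = (F_max+F_min)/2 = 599 N
τ_a = K_W·8F_aD/(πd³) = 1.3808 × 36.471 = 50.359 MPa
τ_m = K_s·8F_mD/(πd³) = 1.1190 × 64.064 = 71.691 MPa
Soderberg: 1/n_f = τ_a/S_se + τ_m/S_sy = 50.359/389 + 71.691/569 = 0.12946 + 0.12599 = 0.25545
n_f = 1/0.25545 = 3.915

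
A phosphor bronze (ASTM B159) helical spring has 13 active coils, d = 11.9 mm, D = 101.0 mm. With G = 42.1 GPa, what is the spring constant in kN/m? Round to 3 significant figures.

7.88 kN/m

k = Gd⁴/(8D³N_a) = (42.1×10³ × 11.9⁴) / (8 × 101.0³ × 13)
  = 8.44248e+08 / 1.07151e+08 = 7.879 N/mm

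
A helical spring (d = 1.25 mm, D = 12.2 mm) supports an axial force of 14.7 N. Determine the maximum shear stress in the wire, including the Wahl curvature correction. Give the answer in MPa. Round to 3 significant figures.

269 MPa

Spring index C = D/d = 12.2/1.25 = 9.7600
K_W = (4C−1)/(4C−4) + 0.615/C = 38.040/35.040 + 0.0630 = 1.1486
τ₀ = 8FD/(πd³) = 8·14.7·12.2/(π·1.25³) = 1434.72/6.1359 = 233.82 MPa
τ_max = K·τ₀ = 1.1486 × 233.82 = 268.58 MPa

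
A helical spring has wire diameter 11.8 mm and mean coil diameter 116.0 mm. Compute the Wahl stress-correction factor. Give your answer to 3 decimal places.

1.147

C = D/d = 116.0/11.8 = 9.8305
K_W = (4C−1)/(4C−4) + 0.615/C = 38.322/35.322 + 0.0626 = 1.1475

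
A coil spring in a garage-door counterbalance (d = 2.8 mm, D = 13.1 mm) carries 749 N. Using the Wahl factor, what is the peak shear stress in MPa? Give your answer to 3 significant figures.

Spring index C = D/d = 13.1/2.8 = 4.6786
K_W = (4C−1)/(4C−4) + 0.615/C = 17.714/14.714 + 0.1315 = 1.3353
τ₀ = 8FD/(πd³) = 8·749·13.1/(π·2.8³) = 78495.2/68.964 = 1138.2 MPa
τ_max = K·τ₀ = 1.3353 × 1138.2 = 1519.9 MPa

1520 MPa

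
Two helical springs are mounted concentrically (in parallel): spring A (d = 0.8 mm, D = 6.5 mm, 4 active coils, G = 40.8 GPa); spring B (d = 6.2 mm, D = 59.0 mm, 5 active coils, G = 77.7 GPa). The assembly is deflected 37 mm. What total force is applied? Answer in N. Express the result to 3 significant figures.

587 N

k_A = Gd⁴/(8D³N_a) = (40.8×10³)(0.8⁴)/(8·6.5³·4) = 1.9016 N/mm
k_B = Gd⁴/(8D³N_a) = (77.7×10³)(6.2⁴)/(8·59.0³·5) = 13.976 N/mm
Parallel: k_eq = 1.9016 + 13.976 = 15.877 N/mm
F = k_eq·δ = 15.877·37 = 587.46 N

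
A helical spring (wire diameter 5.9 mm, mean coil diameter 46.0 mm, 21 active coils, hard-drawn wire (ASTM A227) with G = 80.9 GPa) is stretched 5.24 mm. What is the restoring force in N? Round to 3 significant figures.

31.4 N

k = Gd⁴/(8D³N_a) = (80.9×10³)(5.9⁴)/(8·46.0³·21) = 5.9948 N/mm
F = k·δ = 5.9948 × 5.24 = 31.413 N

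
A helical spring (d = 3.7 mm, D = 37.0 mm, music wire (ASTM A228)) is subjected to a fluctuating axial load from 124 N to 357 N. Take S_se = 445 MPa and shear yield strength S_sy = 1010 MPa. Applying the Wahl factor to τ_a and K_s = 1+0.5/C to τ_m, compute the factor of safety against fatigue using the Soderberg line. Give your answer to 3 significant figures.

0.978

C = D/d = 37.0/3.7 = 10.0000; K_W = (4C−1)/(4C−4)+0.615/C = 1.1448; K_s = 1+0.5/C = 1.0500
F_a = (F_max−F_min)/2 = 116.5 N; F_m = (F_max+F_min)/2 = 240.5 N
τ_a = K_W·8F_aD/(πd³) = 1.1448 × 216.7 = 248.09 MPa
τ_m = K_s·8F_mD/(πd³) = 1.0500 × 447.35 = 469.72 MPa
Soderberg: 1/n_f = τ_a/S_se + τ_m/S_sy = 248.09/445 + 469.72/1010 = 0.55750 + 0.46507 = 1.0226
n_f = 1/1.0226 = 0.9779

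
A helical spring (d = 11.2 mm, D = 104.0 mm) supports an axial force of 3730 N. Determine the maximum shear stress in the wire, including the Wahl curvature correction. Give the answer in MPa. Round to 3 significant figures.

813 MPa

Spring index C = D/d = 104.0/11.2 = 9.2857
K_W = (4C−1)/(4C−4) + 0.615/C = 36.143/33.143 + 0.0662 = 1.1567
τ₀ = 8FD/(πd³) = 8·3730·104.0/(π·11.2³) = 3.10336e+06/4413.7 = 703.12 MPa
τ_max = K·τ₀ = 1.1567 × 703.12 = 813.33 MPa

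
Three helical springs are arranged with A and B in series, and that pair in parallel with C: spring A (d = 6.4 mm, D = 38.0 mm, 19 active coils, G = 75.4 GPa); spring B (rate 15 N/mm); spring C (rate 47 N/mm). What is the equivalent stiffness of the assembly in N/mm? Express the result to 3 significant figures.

k_A = Gd⁴/(8D³N_a) = (75.4×10³)(6.4⁴)/(8·38.0³·19) = 15.167 N/mm
Springs A,B series: k_AB = 1/(1/15.167+1/15) = 7.5415 N/mm; parallel with C: k_eq = 7.5415+47 = 54.541 N/mm

54.5 N/mm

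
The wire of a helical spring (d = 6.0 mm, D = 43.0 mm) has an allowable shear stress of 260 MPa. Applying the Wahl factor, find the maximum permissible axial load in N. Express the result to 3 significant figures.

C = D/d = 43.0/6.0 = 7.1667
K_W = (4C−1)/(4C−4) + 0.615/C = 27.667/24.667 + 0.0858 = 1.2074
τ_max = K·8FD/(πd³) → F_max = τ_allow·πd³/(8DK)
F_max = 260·π·6.0³/(8·43.0·1.2074) = 1.7643e+05/415.36 = 424.77 N

425 N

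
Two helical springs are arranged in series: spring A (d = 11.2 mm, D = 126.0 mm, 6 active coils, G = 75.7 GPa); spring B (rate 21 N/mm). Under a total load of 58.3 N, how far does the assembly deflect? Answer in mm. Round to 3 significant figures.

7.48 mm

k_A = Gd⁴/(8D³N_a) = (75.7×10³)(11.2⁴)/(8·126.0³·6) = 12.406 N/mm
Series: 1/k_eq = 1/12.406 + 1/21 = 0.12823; k_eq = 7.7986 N/mm
δ = F/k_eq = 58.3/7.7986 = 7.4757 mm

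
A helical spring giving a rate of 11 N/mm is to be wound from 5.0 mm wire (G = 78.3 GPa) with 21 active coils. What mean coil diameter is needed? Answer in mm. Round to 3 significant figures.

29.8 mm

D = (Gd⁴/(8N_a·k))^(1/3) = (78.3×10³·5.0⁴/(8·21·11))^(1/3)
  = (26481.3)^(1/3) = 29.8067 mm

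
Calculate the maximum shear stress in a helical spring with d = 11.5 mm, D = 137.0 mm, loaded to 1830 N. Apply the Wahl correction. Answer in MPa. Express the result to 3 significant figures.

470 MPa

Spring index C = D/d = 137.0/11.5 = 11.9130
K_W = (4C−1)/(4C−4) + 0.615/C = 46.652/43.652 + 0.0516 = 1.1203
τ₀ = 8FD/(πd³) = 8·1830·137.0/(π·11.5³) = 2.00568e+06/4778 = 419.78 MPa
τ_max = K·τ₀ = 1.1203 × 419.78 = 470.3 MPa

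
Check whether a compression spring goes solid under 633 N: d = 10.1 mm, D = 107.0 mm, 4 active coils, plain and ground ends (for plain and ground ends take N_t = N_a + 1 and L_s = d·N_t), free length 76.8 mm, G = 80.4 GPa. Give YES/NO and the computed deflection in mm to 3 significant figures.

k = Gd⁴/(8D³N_a) = (80.4×10³)(10.1⁴)/(8·107.0³·4) = 21.342 N/mm
N_t = 5; L_s = 10.1·5 = 50.5 mm; δ_solid = L₀ − L_s = 76.8 − 50.5 = 26.3 mm
δ = F/k = 633/21.342 = 29.659 mm
δ ≥ δ_solid → spring goes solid

YES, δ = 29.7 mm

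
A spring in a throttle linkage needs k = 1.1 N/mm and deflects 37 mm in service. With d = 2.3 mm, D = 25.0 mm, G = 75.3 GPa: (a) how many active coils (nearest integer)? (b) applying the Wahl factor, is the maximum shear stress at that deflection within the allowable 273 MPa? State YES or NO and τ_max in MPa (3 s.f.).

(a) 15 coils; (b) YES, τ_max = 246 MPa

N_a = Gd⁴/(8D³k) = (75.3×10³)(2.3⁴)/(8·25.0³·1.1) = 15.33 → N_a = 15
Actual rate k = Gd⁴/(8D³·15) = 1.1238 N/mm
Working load F = kδ = 1.1238·37 = 41.582 N
C = 25.0/2.3 = 10.8696; K_W = (4C−1)/(4C−4)+0.615/C = 1.1326
τ_max = K_W·8FD/(πd³) = 1.1326·217.57 = 246.42 MPa
τ_max ≤ 273 MPa → acceptable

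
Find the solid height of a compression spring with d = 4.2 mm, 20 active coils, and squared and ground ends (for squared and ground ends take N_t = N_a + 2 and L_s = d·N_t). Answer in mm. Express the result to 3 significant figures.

92.4 mm

squared and ground ends: N_t = N_a + 2 = 20 + 2 = 22
L_s = d·N_t = 4.2 × 22 = 92.4 mm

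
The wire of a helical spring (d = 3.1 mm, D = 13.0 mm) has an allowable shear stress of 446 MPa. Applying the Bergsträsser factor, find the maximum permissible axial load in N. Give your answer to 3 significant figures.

294 N

C = D/d = 13.0/3.1 = 4.1935
K_B = (4C+2)/(4C−3) = 18.774/13.774 = 1.3630
τ_max = K·8FD/(πd³) → F_max = τ_allow·πd³/(8DK)
F_max = 446·π·3.1³/(8·13.0·1.3630) = 41742/141.75 = 294.47 N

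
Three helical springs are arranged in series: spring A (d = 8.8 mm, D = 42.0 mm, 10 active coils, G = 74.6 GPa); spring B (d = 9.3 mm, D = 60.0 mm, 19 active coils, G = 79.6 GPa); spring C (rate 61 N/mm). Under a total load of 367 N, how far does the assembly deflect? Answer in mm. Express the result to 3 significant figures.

31.1 mm

k_A = Gd⁴/(8D³N_a) = (74.6×10³)(8.8⁴)/(8·42.0³·10) = 75.48 N/mm
k_B = Gd⁴/(8D³N_a) = (79.6×10³)(9.3⁴)/(8·60.0³·19) = 18.136 N/mm
Series: 1/k_eq = 1/75.48 + 1/18.136 + 1/61 = 0.08478; k_eq = 11.795 N/mm
δ = F/k_eq = 367/11.795 = 31.114 mm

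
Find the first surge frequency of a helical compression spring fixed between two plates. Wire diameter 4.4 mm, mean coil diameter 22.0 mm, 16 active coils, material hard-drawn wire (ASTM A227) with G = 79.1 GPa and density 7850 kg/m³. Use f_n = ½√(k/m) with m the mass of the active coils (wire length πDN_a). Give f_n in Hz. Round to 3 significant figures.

203 Hz

k = Gd⁴/(8D³N_a) = (79.1×10³)(4.4⁴)/(8·22.0³·16) = 21.753 N/mm = 21753 N/m
Wire length L = πDN_a = π·22.0·16 = 1105.8 mm
m = ρ·(πd²/4)·L = 7850 × 15.205×10⁻⁶ m² × 1.1058 m = 0.13199 kg
f_n = ½√(k/m) = 0.5·√(21753/0.13199) = 0.5·√(1.648e+05) = 202.98 Hz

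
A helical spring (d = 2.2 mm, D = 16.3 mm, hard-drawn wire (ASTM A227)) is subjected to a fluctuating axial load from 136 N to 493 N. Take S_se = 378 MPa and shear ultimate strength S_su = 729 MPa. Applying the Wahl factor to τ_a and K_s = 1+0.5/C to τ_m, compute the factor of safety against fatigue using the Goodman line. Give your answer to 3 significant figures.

0.250

C = D/d = 16.3/2.2 = 7.4091; K_W = (4C−1)/(4C−4)+0.615/C = 1.2000; K_s = 1+0.5/C = 1.0675
F_a = (F_max−F_min)/2 = 178.5 N; F_m = (F_max+F_min)/2 = 314.5 N
τ_a = K_W·8F_aD/(πd³) = 1.2000 × 695.82 = 835 MPa
τ_m = K_s·8F_mD/(πd³) = 1.0675 × 1226 = 1308.7 MPa
Goodman: 1/n_f = τ_a/S_se + τ_m/S_su = 835/378 + 1308.7/729 = 2.20901 + 1.79521 = 4.0042
n_f = 1/4.0042 = 0.2497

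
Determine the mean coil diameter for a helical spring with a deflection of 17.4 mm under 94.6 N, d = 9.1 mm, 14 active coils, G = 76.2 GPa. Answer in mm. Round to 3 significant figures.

Required rate k = F/δ = 94.6/17.4 = 5.4368 N/mm
D = (Gd⁴/(8N_a·k))^(1/3) = (76.2×10³·9.1⁴/(8·14·5.4368))^(1/3)
  = (858145)^(1/3) = 95.0284 mm

95.0 mm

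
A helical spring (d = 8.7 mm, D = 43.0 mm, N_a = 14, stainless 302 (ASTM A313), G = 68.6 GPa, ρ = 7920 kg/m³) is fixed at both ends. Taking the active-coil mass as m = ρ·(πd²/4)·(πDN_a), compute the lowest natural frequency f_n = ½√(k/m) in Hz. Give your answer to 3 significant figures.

k = Gd⁴/(8D³N_a) = (68.6×10³)(8.7⁴)/(8·43.0³·14) = 44.134 N/mm = 44134 N/m
Wire length L = πDN_a = π·43.0·14 = 1891.2 mm
m = ρ·(πd²/4)·L = 7920 × 59.447×10⁻⁶ m² × 1.8912 m = 0.89043 kg
f_n = ½√(k/m) = 0.5·√(44134/0.89043) = 0.5·√(49565) = 111.32 Hz

111 Hz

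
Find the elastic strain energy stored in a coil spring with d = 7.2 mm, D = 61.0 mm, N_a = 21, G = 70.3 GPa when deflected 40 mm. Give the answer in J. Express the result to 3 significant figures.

k = Gd⁴/(8D³N_a) = (70.3×10³)(7.2⁴)/(8·61.0³·21) = 4.9543 N/mm
U = ½kδ² = 0.5 × 4.9543 × 40² = 3963.5 N·mm = 3.9635 J

3.96 J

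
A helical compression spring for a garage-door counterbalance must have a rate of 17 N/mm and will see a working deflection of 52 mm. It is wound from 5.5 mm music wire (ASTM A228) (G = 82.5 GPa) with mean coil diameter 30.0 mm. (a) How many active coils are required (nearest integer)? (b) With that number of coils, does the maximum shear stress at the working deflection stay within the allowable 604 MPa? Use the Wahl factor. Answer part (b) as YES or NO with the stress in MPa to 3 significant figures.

(a) 21 coils; (b) YES, τ_max = 509 MPa

N_a = Gd⁴/(8D³k) = (82.5×10³)(5.5⁴)/(8·30.0³·17) = 20.56 → N_a = 21
Actual rate k = Gd⁴/(8D³·21) = 16.643 N/mm
Working load F = kδ = 16.643·52 = 865.44 N
C = 30.0/5.5 = 5.4545; K_W = (4C−1)/(4C−4)+0.615/C = 1.2811
τ_max = K_W·8FD/(πd³) = 1.2811·397.38 = 509.09 MPa
τ_max ≤ 604 MPa → acceptable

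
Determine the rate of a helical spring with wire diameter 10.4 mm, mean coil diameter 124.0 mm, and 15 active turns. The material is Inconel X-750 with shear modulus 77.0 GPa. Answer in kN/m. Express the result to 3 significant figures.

3.94 kN/m

k = Gd⁴/(8D³N_a) = (77.0×10³ × 10.4⁴) / (8 × 124.0³ × 15)
  = 9.00791e+08 / 2.28795e+08 = 3.9371 N/mm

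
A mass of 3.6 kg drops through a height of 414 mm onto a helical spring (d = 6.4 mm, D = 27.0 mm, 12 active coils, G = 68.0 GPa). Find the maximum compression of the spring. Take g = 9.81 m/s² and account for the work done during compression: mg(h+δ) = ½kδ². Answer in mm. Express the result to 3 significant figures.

k = Gd⁴/(8D³N_a) = (68.0×10³)(6.4⁴)/(8·27.0³·12) = 60.376 N/mm
W = mg = 3.6 × 9.81 = 35.316 N
½kδ² − Wδ − Wh = 0 → δ = (W + √(W² + 2kWh))/k
δ = (35.316 + √(1247.2 + 1.7655e+06))/60.376 = (35.316 + 1329.2)/60.376 = 22.6 mm

22.6 mm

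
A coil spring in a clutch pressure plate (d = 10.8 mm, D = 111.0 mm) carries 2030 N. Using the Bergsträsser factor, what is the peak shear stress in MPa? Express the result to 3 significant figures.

515 MPa

Spring index C = D/d = 111.0/10.8 = 10.2778
K_B = (4C+2)/(4C−3) = 43.111/38.111 = 1.1312
τ₀ = 8FD/(πd³) = 8·2030·111.0/(π·10.8³) = 1.80264e+06/3957.5 = 455.5 MPa
τ_max = K·τ₀ = 1.1312 × 455.5 = 515.26 MPa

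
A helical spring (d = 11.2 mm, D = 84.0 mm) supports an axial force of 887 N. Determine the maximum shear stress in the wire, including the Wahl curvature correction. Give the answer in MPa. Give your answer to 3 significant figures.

Spring index C = D/d = 84.0/11.2 = 7.5000
K_W = (4C−1)/(4C−4) + 0.615/C = 29.000/26.000 + 0.0820 = 1.1974
τ₀ = 8FD/(πd³) = 8·887·84.0/(π·11.2³) = 596064/4413.7 = 135.05 MPa
τ_max = K·τ₀ = 1.1974 × 135.05 = 161.7 MPa

162 MPa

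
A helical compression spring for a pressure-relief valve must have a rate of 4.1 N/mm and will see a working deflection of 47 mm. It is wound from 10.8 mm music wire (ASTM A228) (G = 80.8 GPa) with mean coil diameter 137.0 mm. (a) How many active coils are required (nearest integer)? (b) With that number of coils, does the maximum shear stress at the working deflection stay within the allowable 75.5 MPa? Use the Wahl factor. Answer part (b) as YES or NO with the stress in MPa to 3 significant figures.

(a) 13 coils; (b) YES, τ_max = 59.5 MPa

N_a = Gd⁴/(8D³k) = (80.8×10³)(10.8⁴)/(8·137.0³·4.1) = 13.03 → N_a = 13
Actual rate k = Gd⁴/(8D³·13) = 4.1107 N/mm
Working load F = kδ = 4.1107·47 = 193.2 N
C = 137.0/10.8 = 12.6852; K_W = (4C−1)/(4C−4)+0.615/C = 1.1127
τ_max = K_W·8FD/(πd³) = 1.1127·53.506 = 59.534 MPa
τ_max ≤ 75.5 MPa → acceptable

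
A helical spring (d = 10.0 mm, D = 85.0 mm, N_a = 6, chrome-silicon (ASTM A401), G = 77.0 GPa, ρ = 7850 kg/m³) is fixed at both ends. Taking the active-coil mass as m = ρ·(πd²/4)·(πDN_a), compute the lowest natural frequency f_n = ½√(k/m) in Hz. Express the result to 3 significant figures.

81.3 Hz

k = Gd⁴/(8D³N_a) = (77.0×10³)(10.0⁴)/(8·85.0³·6) = 26.121 N/mm = 26121 N/m
Wire length L = πDN_a = π·85.0·6 = 1602.2 mm
m = ρ·(πd²/4)·L = 7850 × 78.54×10⁻⁶ m² × 1.6022 m = 0.98782 kg
f_n = ½√(k/m) = 0.5·√(26121/0.98782) = 0.5·√(26443) = 81.307 Hz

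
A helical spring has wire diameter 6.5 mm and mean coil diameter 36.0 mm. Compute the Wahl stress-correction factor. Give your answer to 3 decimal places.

C = D/d = 36.0/6.5 = 5.5385
K_W = (4C−1)/(4C−4) + 0.615/C = 21.154/18.154 + 0.1110 = 1.2763

1.276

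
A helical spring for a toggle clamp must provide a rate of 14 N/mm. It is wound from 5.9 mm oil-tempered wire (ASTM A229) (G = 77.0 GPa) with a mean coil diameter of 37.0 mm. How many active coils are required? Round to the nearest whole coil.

N_a = Gd⁴/(8D³k) = (77.0×10³ × 5.9⁴)/(8 × 37.0³ × 14)
    = 9.33037e+07 / 5.67314e+06 = 16.45 → 16 coils

16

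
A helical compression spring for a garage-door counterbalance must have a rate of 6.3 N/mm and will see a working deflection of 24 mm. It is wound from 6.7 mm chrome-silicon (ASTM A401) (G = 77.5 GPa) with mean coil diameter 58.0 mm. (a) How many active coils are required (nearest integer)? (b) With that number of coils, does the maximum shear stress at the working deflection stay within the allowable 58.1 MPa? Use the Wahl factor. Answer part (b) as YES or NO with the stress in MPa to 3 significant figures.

N_a = Gd⁴/(8D³k) = (77.5×10³)(6.7⁴)/(8·58.0³·6.3) = 15.88 → N_a = 16
Actual rate k = Gd⁴/(8D³·16) = 6.2533 N/mm
Working load F = kδ = 6.2533·24 = 150.08 N
C = 58.0/6.7 = 8.6567; K_W = (4C−1)/(4C−4)+0.615/C = 1.1690
τ_max = K_W·8FD/(πd³) = 1.1690·73.699 = 86.154 MPa
τ_max > 58.1 MPa → exceeds allowable

(a) 16 coils; (b) NO, τ_max = 86.2 MPa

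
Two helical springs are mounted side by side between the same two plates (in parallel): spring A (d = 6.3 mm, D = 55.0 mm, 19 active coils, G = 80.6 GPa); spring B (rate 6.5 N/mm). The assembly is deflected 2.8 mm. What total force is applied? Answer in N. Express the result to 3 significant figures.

k_A = Gd⁴/(8D³N_a) = (80.6×10³)(6.3⁴)/(8·55.0³·19) = 5.0207 N/mm
Parallel: k_eq = 5.0207 + 6.5 = 11.521 N/mm
F = k_eq·δ = 11.521·2.8 = 32.258 N

32.3 N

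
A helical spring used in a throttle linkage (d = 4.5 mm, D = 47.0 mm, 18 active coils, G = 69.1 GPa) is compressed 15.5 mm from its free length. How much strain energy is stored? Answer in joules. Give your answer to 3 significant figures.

k = Gd⁴/(8D³N_a) = (69.1×10³)(4.5⁴)/(8·47.0³·18) = 1.8953 N/mm
U = ½kδ² = 0.5 × 1.8953 × 15.5² = 227.67 N·mm = 0.22767 J

0.228 J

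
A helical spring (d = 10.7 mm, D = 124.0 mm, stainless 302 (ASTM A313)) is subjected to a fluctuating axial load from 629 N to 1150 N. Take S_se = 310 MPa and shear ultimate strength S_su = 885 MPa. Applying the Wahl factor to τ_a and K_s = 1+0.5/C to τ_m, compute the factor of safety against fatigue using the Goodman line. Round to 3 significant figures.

C = D/d = 124.0/10.7 = 11.5888; K_W = (4C−1)/(4C−4)+0.615/C = 1.1239; K_s = 1+0.5/C = 1.0431
F_a = (F_max−F_min)/2 = 260.5 N; F_m = (F_max+F_min)/2 = 889.5 N
τ_a = K_W·8F_aD/(πd³) = 1.1239 × 67.146 = 75.465 MPa
τ_m = K_s·8F_mD/(πd³) = 1.0431 × 229.27 = 239.17 MPa
Goodman: 1/n_f = τ_a/S_se + τ_m/S_su = 75.465/310 + 239.17/885 = 0.24344 + 0.27025 = 0.51368
n_f = 1/0.51368 = 1.947

1.95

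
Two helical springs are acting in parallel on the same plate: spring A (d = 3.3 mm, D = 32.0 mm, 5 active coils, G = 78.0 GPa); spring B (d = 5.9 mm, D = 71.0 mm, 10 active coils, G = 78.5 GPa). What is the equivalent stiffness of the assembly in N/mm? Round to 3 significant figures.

k_A = Gd⁴/(8D³N_a) = (78.0×10³)(3.3⁴)/(8·32.0³·5) = 7.0573 N/mm
k_B = Gd⁴/(8D³N_a) = (78.5×10³)(5.9⁴)/(8·71.0³·10) = 3.3221 N/mm
Parallel: k_eq = 7.0573 + 3.3221 = 10.379 N/mm

10.4 N/mm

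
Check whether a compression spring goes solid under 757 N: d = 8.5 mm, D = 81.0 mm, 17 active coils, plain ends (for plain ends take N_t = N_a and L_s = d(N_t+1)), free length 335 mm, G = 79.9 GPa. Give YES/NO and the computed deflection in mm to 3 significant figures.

k = Gd⁴/(8D³N_a) = (79.9×10³)(8.5⁴)/(8·81.0³·17) = 5.7707 N/mm
N_t = 17; L_s = 8.5·18 = 153 mm; δ_solid = L₀ − L_s = 335 − 153 = 182 mm
δ = F/k = 757/5.7707 = 131.18 mm
δ < δ_solid → spring does not go solid

NO, δ = 131 mm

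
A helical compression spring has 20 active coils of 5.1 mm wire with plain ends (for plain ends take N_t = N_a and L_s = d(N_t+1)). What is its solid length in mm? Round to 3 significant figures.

plain ends: N_t = N_a = 20
L_s = d·(N_t+1) = 5.1 × 21 = 107.1 mm

107 mm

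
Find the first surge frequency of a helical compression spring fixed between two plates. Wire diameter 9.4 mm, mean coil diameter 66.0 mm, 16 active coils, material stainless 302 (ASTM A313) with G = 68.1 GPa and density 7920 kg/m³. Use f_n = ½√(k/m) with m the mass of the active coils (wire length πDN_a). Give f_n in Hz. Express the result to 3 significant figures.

44.5 Hz

k = Gd⁴/(8D³N_a) = (68.1×10³)(9.4⁴)/(8·66.0³·16) = 14.448 N/mm = 14448 N/m
Wire length L = πDN_a = π·66.0·16 = 3317.5 mm
m = ρ·(πd²/4)·L = 7920 × 69.398×10⁻⁶ m² × 3.3175 m = 1.8234 kg
f_n = ½√(k/m) = 0.5·√(14448/1.8234) = 0.5·√(7923.8) = 44.508 Hz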